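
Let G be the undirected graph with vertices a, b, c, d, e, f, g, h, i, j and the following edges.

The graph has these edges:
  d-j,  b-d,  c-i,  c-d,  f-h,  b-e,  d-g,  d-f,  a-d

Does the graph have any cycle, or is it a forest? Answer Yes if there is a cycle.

No

DFS, tracking each vertex's parent; an edge to a visited non-parent vertex closes a cycle.
Start from c:
visit c (parent –)
  visit i (parent c)
    i–c: parent, skip
  visit d (parent c)
    visit j (parent d)
      j–d: parent, skip
    visit g (parent d)
      g–d: parent, skip
    visit f (parent d)
      f–d: parent, skip
      visit h (parent f)
        h–f: parent, skip
    d–c: parent, skip
    visit b (parent d)
      visit e (parent b)
        e–b: parent, skip
      b–d: parent, skip
    visit a (parent d)
      a–d: parent, skip
No non-parent visited neighbor found — the graph is a forest.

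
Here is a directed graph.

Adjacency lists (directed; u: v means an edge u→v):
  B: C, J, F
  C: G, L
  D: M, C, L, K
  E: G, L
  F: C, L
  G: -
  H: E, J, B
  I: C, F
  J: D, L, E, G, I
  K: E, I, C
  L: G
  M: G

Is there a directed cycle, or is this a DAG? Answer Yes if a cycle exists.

No

DFS with white/gray/black marking, starting from M:
M gray
  G gray
  G black
M black
B gray
  C gray
    C→G: G black — skip
    L gray
      L→G: G black — skip
    L black
  C black
  J gray
    D gray
      D→M: M black — skip
      D→C: C black — skip
      D→L: L black — skip
      K gray
        E gray
          E→G: G black — skip
          E→L: L black — skip
        E black
        I gray
          I→C: C black — skip
          F gray
            F→C: C black — skip
            F→L: L black — skip
          F black
        I black
        K→C: C black — skip
      K black
    D black
    J→L: L black — skip
    J→E: E black — skip
    J→G: G black — skip
    J→I: I black — skip
  J black
  B→F: F black — skip
B black
H gray
  H→E: E black — skip
  H→J: J black — skip
  H→B: B black — skip
H black
Every edge goes to a white or black vertex — no back edge, so the graph is acyclic.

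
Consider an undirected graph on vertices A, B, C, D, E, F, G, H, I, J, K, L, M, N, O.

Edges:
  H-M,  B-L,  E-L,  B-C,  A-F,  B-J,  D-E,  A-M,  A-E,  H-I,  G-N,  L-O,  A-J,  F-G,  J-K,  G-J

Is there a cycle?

Yes

DFS, tracking each vertex's parent; an edge to a visited non-parent vertex closes a cycle.
Start from F:
visit F (parent –)
  visit G (parent F)
    G–F: parent, skip
    visit J (parent G)
      J–G: parent, skip
      visit K (parent J)
        K–J: parent, skip
      visit B (parent J)
        B–J: parent, skip
        visit L (parent B)
          visit O (parent L)
            O–L: parent, skip
          L–B: parent, skip
          visit E (parent L)
            E–L: parent, skip
            visit D (parent E)
              D–E: parent, skip
            visit A (parent E)
              visit M (parent A)
                visit H (parent M)
                  H–M: parent, skip
                  visit I (parent H)
                    I–H: parent, skip
                M–A: parent, skip
              A–F: F visited and ≠ parent → cycle
Cycle: F – G – J – B – L – E – A – F.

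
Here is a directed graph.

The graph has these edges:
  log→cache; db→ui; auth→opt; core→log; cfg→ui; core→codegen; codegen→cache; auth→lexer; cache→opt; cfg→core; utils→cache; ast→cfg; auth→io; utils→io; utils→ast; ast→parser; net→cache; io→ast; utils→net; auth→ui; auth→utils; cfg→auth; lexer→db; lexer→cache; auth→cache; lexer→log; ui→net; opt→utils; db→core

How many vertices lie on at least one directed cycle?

A vertex is on a directed cycle iff it belongs to a strongly connected component of size ≥ 2 (or has a self-loop).
The vertices on cycles are {db, io, ui, ast, cfg, log, net, opt, auth, core, cache, lexer, utils, codegen} — 14 in total.

14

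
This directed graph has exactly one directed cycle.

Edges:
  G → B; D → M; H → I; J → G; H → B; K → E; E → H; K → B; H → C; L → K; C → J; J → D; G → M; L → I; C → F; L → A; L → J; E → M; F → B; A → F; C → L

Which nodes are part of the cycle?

C, E, H, K, L

DFS with gray/black marking from C:
C gray
  F gray
    B gray
    B black
  F black
  J gray
    D gray
      M gray
      M black
    D black
    G gray
      G→M: M black — skip
      G→B: B black — skip
    G black
  J black
  L gray
    L→J: J black — skip
    I gray
    I black
    A gray
      A→F: F black — skip
    A black
    K gray
      E gray
        H gray
          H→C: C is gray → back edge
Back edge closes the cycle C → L → K → E → H → C; its vertices are {C, E, H, K, L}.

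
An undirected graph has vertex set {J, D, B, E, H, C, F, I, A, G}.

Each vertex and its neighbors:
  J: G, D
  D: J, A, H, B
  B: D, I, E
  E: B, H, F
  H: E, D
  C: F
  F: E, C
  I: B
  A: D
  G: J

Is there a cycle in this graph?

Yes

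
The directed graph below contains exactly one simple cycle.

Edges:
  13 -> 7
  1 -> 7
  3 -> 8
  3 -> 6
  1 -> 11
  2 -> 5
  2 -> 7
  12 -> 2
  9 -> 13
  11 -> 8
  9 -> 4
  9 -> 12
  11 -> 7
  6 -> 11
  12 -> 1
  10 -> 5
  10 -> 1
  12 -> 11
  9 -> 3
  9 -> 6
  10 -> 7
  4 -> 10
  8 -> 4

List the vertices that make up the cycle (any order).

1, 4, 8, 10, 11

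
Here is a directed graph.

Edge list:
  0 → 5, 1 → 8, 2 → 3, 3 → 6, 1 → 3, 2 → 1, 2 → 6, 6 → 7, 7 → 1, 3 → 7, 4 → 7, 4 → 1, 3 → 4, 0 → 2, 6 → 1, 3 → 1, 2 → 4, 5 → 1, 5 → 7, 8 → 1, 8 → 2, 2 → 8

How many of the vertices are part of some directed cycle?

7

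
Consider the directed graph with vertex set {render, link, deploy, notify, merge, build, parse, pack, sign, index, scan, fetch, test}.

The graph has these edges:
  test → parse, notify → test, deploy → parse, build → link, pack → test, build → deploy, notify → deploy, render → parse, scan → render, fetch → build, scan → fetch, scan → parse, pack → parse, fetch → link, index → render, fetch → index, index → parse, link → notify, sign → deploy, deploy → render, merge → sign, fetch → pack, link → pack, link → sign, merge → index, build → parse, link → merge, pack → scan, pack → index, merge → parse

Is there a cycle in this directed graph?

Yes

DFS with white/gray/black marking, starting from test:
test gray
  parse gray
  parse black
test black
render gray
  render→parse: parse black — skip
render black
link gray
  pack gray
    index gray
      index→parse: parse black — skip
      index→render: render black — skip
    index black
    pack→test: test black — skip
    pack→parse: parse black — skip
    scan gray
      scan→parse: parse black — skip
      scan→render: render black — skip
      fetch gray
        fetch→pack: pack is gray → back edge
Back edge found, so a cycle exists: pack → scan → fetch → pack.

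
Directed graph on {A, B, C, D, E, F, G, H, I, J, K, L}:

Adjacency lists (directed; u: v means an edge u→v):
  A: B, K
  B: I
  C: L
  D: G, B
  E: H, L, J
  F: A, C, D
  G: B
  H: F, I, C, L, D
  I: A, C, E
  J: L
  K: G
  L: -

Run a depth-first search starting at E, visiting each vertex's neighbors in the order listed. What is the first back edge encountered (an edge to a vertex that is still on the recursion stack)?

DFS from E (visiting each vertex's neighbors in the order listed); mark gray on enter, black on exit:
E gray
  H gray
    F gray
      A gray
        B gray
          I gray
            I→A: A is gray → back edge
First back edge: I → A.

I->A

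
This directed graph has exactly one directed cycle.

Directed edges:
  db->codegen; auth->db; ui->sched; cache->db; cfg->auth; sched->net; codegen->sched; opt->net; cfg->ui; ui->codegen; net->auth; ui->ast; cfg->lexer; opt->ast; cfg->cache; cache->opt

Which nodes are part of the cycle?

db, net, auth, sched, codegen

DFS with gray/black marking from db:
db gray
  codegen gray
    sched gray
      net gray
        auth gray
          auth→db: db is gray → back edge
Back edge closes the cycle db → codegen → sched → net → auth → db; its vertices are {db, net, auth, sched, codegen}.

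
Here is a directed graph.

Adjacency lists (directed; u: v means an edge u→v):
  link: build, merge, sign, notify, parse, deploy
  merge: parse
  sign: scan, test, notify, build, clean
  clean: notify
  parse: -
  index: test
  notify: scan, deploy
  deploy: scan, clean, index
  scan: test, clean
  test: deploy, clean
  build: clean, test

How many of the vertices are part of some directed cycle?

A vertex is on a directed cycle iff it belongs to a strongly connected component of size ≥ 2 (or has a self-loop).
The vertices on cycles are {scan, test, clean, index, deploy, notify} — 6 in total.

6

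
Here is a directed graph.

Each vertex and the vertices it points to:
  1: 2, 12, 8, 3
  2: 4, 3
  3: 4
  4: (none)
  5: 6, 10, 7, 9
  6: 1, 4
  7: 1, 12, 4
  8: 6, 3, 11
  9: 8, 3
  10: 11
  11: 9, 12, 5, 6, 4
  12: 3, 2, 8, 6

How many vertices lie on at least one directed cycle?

A vertex is on a directed cycle iff it belongs to a strongly connected component of size ≥ 2 (or has a self-loop).
The vertices on cycles are {1, 5, 6, 7, 8, 9, 10, 11, 12} — 9 in total.

9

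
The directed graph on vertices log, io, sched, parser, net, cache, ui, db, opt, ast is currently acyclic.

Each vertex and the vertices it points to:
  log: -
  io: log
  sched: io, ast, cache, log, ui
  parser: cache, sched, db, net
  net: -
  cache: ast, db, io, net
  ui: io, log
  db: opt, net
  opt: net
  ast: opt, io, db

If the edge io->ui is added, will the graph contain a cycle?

Adding io→ui creates a cycle iff ui can already reach io.
Path from ui: ui → io.
So ui → … → io → ui is a cycle.

Yes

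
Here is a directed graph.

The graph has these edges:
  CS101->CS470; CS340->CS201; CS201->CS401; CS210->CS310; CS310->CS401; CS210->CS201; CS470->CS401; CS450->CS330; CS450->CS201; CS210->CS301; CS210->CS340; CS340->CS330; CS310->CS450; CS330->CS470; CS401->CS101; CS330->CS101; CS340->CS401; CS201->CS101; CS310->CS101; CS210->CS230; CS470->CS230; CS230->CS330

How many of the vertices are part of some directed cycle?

5

A vertex is on a directed cycle iff it belongs to a strongly connected component of size ≥ 2 (or has a self-loop).
The vertices on cycles are {CS101, CS230, CS330, CS401, CS470} — 5 in total.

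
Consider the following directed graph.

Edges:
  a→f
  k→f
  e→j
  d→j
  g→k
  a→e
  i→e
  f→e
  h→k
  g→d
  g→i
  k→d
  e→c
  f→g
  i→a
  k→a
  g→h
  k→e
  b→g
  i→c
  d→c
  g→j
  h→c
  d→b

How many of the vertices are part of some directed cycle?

A vertex is on a directed cycle iff it belongs to a strongly connected component of size ≥ 2 (or has a self-loop).
The vertices on cycles are {a, b, d, f, g, h, i, k} — 8 in total.

8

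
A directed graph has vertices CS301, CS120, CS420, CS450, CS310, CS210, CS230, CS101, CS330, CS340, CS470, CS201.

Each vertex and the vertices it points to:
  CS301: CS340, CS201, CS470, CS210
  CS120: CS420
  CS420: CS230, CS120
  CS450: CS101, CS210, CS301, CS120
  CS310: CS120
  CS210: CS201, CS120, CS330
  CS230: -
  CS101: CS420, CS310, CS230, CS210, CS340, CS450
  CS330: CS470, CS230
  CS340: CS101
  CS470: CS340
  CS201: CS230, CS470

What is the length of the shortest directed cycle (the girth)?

2

For each vertex v, BFS finds the shortest path from v back to v.
The shortest such closed walk is CS101 → CS450 → CS101, length 2.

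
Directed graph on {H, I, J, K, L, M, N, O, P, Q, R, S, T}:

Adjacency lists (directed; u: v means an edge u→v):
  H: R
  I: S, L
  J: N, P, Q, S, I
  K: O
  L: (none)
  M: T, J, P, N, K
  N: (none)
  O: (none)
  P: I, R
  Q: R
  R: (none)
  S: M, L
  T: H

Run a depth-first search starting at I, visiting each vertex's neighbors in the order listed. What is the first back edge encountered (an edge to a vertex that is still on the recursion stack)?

P→I

DFS from I (visiting each vertex's neighbors in the order listed); mark gray on enter, black on exit:
I gray
  S gray
    M gray
      T gray
        H gray
          R gray
          R black
        H black
      T black
      J gray
        N gray
        N black
        P gray
          P→I: I is gray → back edge
First back edge: P → I.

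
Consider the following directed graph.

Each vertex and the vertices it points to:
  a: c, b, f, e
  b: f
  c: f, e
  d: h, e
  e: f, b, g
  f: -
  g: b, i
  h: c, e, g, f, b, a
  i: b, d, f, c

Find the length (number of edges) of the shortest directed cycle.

For each vertex v, BFS finds the shortest path from v back to v.
The shortest such closed walk is d → h → g → i → d, length 4.

4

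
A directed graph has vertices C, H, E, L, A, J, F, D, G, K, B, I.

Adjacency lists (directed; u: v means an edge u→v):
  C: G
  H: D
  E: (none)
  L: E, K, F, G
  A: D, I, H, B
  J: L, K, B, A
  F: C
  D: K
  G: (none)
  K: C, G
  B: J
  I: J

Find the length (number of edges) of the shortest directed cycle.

2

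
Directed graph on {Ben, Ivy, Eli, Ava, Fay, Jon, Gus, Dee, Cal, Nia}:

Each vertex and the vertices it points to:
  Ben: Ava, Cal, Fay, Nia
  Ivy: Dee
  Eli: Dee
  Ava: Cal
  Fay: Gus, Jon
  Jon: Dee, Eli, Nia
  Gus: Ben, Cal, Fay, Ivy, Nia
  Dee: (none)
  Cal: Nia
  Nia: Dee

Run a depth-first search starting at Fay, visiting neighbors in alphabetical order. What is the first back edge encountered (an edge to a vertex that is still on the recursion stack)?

Ben→Fay

DFS from Fay (visiting neighbors in alphabetical order); mark gray on enter, black on exit:
Fay gray
  Gus gray
    Ben gray
      Ava gray
        Cal gray
          Nia gray
            Dee gray
            Dee black
          Nia black
        Cal black
      Ava black
      Ben→Cal: Cal black — skip
      Ben→Fay: Fay is gray → back edge
First back edge: Ben → Fay.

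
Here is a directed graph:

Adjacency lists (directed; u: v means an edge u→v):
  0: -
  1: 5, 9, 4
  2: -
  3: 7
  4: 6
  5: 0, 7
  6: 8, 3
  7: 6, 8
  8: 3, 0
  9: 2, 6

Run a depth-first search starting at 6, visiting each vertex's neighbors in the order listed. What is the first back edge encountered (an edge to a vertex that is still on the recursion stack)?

DFS from 6 (visiting each vertex's neighbors in the order listed); mark gray on enter, black on exit:
6 gray
  8 gray
    3 gray
      7 gray
        7→6: 6 is gray → back edge
First back edge: 7 → 6.

7→6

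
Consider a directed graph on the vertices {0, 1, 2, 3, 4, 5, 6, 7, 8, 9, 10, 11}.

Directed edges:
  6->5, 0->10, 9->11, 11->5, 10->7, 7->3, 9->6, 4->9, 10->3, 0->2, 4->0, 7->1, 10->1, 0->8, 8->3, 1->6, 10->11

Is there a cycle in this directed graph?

No

DFS with white/gray/black marking, starting from 3:
3 gray
3 black
0 gray
  8 gray
    8→3: 3 black — skip
  8 black
  2 gray
  2 black
  10 gray
    7 gray
      7→3: 3 black — skip
      1 gray
        6 gray
          5 gray
          5 black
        6 black
      1 black
    7 black
    10→3: 3 black — skip
    11 gray
      11→5: 5 black — skip
    11 black
    10→1: 1 black — skip
  10 black
0 black
4 gray
  4→0: 0 black — skip
  9 gray
    9→6: 6 black — skip
    9→11: 11 black — skip
  9 black
4 black
Every edge goes to a white or black vertex — no back edge, so the graph is acyclic.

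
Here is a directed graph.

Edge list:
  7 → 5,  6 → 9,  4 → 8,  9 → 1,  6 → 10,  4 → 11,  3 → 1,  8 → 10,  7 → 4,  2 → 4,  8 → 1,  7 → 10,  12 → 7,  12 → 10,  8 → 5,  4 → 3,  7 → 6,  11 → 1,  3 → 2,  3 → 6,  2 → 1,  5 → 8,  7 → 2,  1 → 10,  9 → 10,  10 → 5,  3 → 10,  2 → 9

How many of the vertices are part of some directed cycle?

7

A vertex is on a directed cycle iff it belongs to a strongly connected component of size ≥ 2 (or has a self-loop).
The vertices on cycles are {1, 2, 3, 4, 5, 8, 10} — 7 in total.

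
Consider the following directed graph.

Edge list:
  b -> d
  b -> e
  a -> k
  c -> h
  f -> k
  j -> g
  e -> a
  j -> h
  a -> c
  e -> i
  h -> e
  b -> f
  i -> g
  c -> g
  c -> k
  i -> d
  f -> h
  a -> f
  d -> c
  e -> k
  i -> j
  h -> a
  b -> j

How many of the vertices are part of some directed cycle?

A vertex is on a directed cycle iff it belongs to a strongly connected component of size ≥ 2 (or has a self-loop).
The vertices on cycles are {a, c, d, e, f, h, i, j} — 8 in total.

8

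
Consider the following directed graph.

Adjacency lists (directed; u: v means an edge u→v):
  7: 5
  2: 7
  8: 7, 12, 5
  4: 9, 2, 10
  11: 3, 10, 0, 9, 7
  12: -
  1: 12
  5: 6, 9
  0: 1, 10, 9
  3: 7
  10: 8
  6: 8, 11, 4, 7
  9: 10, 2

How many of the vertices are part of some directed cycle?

11

A vertex is on a directed cycle iff it belongs to a strongly connected component of size ≥ 2 (or has a self-loop).
The vertices on cycles are {0, 2, 3, 4, 5, 6, 7, 8, 9, 10, 11} — 11 in total.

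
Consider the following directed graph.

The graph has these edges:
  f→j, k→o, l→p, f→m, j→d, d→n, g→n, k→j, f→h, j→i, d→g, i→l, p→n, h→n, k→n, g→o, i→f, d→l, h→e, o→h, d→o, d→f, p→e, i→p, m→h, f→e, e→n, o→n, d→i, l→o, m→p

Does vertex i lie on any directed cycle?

i is on a cycle iff i can reach itself via ≥1 edge.
i → f → j → i — yes.

Yes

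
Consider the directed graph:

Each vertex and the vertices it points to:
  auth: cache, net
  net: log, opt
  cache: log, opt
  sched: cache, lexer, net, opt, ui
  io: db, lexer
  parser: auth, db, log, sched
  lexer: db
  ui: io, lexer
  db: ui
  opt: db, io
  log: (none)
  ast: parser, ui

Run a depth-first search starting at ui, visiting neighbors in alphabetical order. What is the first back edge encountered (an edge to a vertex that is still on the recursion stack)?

db→ui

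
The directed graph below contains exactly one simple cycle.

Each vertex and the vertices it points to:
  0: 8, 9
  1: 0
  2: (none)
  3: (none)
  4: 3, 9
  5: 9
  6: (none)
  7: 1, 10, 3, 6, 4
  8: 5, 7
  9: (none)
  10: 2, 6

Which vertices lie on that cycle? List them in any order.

DFS with gray/black marking from 8:
8 gray
  5 gray
    9 gray
    9 black
  5 black
  7 gray
    1 gray
      0 gray
        0→8: 8 is gray → back edge
Back edge closes the cycle 8 → 7 → 1 → 0 → 8; its vertices are {0, 1, 7, 8}.

0, 1, 7, 8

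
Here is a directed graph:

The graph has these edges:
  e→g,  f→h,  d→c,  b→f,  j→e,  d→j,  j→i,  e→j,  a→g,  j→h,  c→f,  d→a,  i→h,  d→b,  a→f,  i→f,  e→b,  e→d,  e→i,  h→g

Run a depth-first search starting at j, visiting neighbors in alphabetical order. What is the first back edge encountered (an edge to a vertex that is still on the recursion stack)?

d→j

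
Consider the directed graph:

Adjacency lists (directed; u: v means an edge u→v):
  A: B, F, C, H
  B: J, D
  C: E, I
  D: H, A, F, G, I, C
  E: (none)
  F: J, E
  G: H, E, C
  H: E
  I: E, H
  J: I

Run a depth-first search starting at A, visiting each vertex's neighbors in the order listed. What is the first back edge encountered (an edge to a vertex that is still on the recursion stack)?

DFS from A (visiting each vertex's neighbors in the order listed); mark gray on enter, black on exit:
A gray
  B gray
    J gray
      I gray
        E gray
        E black
        H gray
          H→E: E black — skip
        H black
      I black
    J black
    D gray
      D→H: H black — skip
      D→A: A is gray → back edge
First back edge: D → A.

D->A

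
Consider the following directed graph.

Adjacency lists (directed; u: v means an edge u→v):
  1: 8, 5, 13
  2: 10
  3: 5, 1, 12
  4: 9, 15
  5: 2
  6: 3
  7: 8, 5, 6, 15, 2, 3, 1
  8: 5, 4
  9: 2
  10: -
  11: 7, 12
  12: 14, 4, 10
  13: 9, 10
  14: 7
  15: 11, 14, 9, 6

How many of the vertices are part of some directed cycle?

A vertex is on a directed cycle iff it belongs to a strongly connected component of size ≥ 2 (or has a self-loop).
The vertices on cycles are {1, 3, 4, 6, 7, 8, 11, 12, 14, 15} — 10 in total.

10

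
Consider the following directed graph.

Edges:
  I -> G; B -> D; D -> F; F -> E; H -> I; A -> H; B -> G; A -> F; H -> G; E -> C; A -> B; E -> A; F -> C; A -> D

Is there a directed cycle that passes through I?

No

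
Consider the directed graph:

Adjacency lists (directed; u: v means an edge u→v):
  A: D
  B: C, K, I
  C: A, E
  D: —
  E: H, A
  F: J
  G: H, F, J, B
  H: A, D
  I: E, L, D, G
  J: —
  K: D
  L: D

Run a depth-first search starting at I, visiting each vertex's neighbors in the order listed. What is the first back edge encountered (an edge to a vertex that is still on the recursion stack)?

DFS from I (visiting each vertex's neighbors in the order listed); mark gray on enter, black on exit:
I gray
  E gray
    H gray
      A gray
        D gray
        D black
      A black
      H→D: D black — skip
    H black
    E→A: A black — skip
  E black
  L gray
    L→D: D black — skip
  L black
  I→D: D black — skip
  G gray
    G→H: H black — skip
    F gray
      J gray
      J black
    F black
    G→J: J black — skip
    B gray
      C gray
        C→A: A black — skip
        C→E: E black — skip
      C black
      K gray
        K→D: D black — skip
      K black
      B→I: I is gray → back edge
First back edge: B → I.

B->I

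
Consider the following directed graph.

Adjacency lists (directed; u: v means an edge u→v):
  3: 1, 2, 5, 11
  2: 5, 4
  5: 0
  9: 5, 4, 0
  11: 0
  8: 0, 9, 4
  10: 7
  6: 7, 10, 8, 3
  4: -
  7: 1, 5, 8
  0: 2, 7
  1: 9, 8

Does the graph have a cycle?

Yes

DFS with white/gray/black marking, starting from 4:
4 gray
4 black
3 gray
  1 gray
    9 gray
      5 gray
        0 gray
          2 gray
            2→5: 5 is gray → back edge
Back edge found, so a cycle exists: 5 → 0 → 2 → 5.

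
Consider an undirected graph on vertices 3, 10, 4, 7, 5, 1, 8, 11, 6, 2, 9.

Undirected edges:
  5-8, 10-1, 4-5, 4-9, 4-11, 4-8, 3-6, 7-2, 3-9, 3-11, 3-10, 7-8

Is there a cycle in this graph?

Yes

DFS, tracking each vertex's parent; an edge to a visited non-parent vertex closes a cycle.
Start from 8:
visit 8 (parent –)
  visit 5 (parent 8)
    5–8: parent, skip
    visit 4 (parent 5)
      4–5: parent, skip
      4–8: 8 visited and ≠ parent → cycle
Cycle: 8 – 5 – 4 – 8.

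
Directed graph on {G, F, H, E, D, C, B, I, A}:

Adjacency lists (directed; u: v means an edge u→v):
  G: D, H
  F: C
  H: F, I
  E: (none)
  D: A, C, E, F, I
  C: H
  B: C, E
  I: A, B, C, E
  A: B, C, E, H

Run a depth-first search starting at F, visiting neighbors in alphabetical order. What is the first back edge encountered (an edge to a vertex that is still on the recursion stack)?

DFS from F (visiting neighbors in alphabetical order); mark gray on enter, black on exit:
F gray
  C gray
    H gray
      H→F: F is gray → back edge
First back edge: H → F.

H->F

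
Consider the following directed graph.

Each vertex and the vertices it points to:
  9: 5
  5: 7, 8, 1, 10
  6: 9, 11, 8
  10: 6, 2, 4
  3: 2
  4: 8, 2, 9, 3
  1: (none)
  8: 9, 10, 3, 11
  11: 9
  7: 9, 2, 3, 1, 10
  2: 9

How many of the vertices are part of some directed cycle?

10

A vertex is on a directed cycle iff it belongs to a strongly connected component of size ≥ 2 (or has a self-loop).
The vertices on cycles are {2, 3, 4, 5, 6, 7, 8, 9, 10, 11} — 10 in total.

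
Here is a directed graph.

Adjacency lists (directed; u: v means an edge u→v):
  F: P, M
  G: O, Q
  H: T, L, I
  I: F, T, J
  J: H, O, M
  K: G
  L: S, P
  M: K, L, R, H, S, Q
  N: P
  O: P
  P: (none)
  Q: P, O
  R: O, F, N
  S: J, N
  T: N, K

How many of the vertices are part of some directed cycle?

8

A vertex is on a directed cycle iff it belongs to a strongly connected component of size ≥ 2 (or has a self-loop).
The vertices on cycles are {F, H, I, J, L, M, R, S} — 8 in total.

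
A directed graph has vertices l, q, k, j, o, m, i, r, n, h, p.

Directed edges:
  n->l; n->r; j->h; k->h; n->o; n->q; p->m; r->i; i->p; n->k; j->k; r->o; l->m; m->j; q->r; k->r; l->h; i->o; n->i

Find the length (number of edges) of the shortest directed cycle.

For each vertex v, BFS finds the shortest path from v back to v.
The shortest such closed walk is i → p → m → j → k → r → i, length 6.

6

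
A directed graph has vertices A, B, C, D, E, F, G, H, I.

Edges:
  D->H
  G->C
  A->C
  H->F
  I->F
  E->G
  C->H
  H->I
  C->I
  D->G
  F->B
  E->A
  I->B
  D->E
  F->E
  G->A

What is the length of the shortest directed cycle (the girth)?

For each vertex v, BFS finds the shortest path from v back to v.
The shortest such closed walk is E → G → C → I → F → E, length 5.

5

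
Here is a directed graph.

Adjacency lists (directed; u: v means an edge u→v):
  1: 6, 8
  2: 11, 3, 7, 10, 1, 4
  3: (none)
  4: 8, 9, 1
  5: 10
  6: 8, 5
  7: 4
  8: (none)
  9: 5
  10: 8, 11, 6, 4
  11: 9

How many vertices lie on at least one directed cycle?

A vertex is on a directed cycle iff it belongs to a strongly connected component of size ≥ 2 (or has a self-loop).
The vertices on cycles are {1, 4, 5, 6, 9, 10, 11} — 7 in total.

7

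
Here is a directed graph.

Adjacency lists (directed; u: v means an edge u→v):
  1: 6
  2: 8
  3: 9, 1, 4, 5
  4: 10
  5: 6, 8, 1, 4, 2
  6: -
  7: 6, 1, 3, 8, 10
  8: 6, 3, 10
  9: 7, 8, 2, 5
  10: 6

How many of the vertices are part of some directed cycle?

A vertex is on a directed cycle iff it belongs to a strongly connected component of size ≥ 2 (or has a self-loop).
The vertices on cycles are {2, 3, 5, 7, 8, 9} — 6 in total.

6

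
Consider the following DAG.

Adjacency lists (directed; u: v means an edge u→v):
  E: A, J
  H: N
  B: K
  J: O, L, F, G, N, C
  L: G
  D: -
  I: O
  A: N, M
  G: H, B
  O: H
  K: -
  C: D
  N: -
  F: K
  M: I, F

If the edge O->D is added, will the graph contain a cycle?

Adding O→D creates a cycle iff D can already reach O.
Explore from D: no path reaches O. The graph stays acyclic.

No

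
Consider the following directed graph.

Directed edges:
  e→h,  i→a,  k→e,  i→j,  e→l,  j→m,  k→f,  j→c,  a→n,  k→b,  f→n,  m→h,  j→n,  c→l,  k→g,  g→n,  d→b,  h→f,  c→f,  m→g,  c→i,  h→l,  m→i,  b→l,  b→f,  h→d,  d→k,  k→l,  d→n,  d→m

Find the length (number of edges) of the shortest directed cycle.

3

For each vertex v, BFS finds the shortest path from v back to v.
The shortest such closed walk is m → h → d → m, length 3.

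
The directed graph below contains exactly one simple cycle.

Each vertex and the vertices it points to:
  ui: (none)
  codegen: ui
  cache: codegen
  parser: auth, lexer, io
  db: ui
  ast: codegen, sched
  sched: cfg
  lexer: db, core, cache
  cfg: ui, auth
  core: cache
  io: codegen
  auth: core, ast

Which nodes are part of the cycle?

DFS with gray/black marking from auth:
auth gray
  core gray
    cache gray
      codegen gray
        ui gray
        ui black
      codegen black
    cache black
  core black
  ast gray
    ast→codegen: codegen black — skip
    sched gray
      cfg gray
        cfg→ui: ui black — skip
        cfg→auth: auth is gray → back edge
Back edge closes the cycle auth → ast → sched → cfg → auth; its vertices are {ast, cfg, auth, sched}.

ast, cfg, auth, sched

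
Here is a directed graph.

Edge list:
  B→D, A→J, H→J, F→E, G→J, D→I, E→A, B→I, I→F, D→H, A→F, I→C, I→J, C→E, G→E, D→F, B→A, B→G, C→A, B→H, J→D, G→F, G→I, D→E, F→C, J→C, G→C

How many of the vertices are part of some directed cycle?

A vertex is on a directed cycle iff it belongs to a strongly connected component of size ≥ 2 (or has a self-loop).
The vertices on cycles are {A, C, D, E, F, H, I, J} — 8 in total.

8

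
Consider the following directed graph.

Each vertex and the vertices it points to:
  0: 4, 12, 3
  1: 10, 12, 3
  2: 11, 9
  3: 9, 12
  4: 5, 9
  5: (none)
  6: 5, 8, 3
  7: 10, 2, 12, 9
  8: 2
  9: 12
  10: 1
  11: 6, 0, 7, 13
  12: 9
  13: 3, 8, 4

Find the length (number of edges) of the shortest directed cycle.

2

For each vertex v, BFS finds the shortest path from v back to v.
The shortest such closed walk is 10 → 1 → 10, length 2.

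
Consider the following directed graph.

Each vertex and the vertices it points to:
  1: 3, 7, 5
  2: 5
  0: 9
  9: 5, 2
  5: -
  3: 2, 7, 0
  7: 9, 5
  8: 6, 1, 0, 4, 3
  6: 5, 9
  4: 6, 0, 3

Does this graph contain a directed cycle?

No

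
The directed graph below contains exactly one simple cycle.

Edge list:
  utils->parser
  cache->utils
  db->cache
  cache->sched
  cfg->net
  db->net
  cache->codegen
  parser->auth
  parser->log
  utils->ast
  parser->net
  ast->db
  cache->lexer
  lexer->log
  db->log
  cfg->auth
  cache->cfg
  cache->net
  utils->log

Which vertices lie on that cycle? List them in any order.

DFS with gray/black marking from cache:
cache gray
  cfg gray
    net gray
    net black
    auth gray
    auth black
  cfg black
  utils gray
    log gray
    log black
    parser gray
      parser→log: log black — skip
      parser→net: net black — skip
      parser→auth: auth black — skip
    parser black
    ast gray
      db gray
        db→net: net black — skip
        db→cache: cache is gray → back edge
Back edge closes the cycle cache → utils → ast → db → cache; its vertices are {db, ast, cache, utils}.

db, ast, cache, utils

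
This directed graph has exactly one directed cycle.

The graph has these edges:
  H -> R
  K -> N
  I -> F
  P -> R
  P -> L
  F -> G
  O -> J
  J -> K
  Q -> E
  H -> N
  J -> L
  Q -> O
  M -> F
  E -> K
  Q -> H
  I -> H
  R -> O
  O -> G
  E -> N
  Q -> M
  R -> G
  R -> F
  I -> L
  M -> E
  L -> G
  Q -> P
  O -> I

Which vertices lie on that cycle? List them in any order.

H, I, O, R

DFS with gray/black marking from O:
O gray
  I gray
    F gray
      G gray
      G black
    F black
    L gray
      L→G: G black — skip
    L black
    H gray
      N gray
      N black
      R gray
        R→F: F black — skip
        R→O: O is gray → back edge
Back edge closes the cycle O → I → H → R → O; its vertices are {H, I, O, R}.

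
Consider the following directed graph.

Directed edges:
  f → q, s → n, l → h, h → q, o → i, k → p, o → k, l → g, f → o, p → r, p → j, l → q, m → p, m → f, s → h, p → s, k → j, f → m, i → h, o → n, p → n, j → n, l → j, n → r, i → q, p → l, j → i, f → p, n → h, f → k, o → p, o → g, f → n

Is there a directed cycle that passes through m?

Yes

m is on a cycle iff m can reach itself via ≥1 edge.
m → f → m — yes.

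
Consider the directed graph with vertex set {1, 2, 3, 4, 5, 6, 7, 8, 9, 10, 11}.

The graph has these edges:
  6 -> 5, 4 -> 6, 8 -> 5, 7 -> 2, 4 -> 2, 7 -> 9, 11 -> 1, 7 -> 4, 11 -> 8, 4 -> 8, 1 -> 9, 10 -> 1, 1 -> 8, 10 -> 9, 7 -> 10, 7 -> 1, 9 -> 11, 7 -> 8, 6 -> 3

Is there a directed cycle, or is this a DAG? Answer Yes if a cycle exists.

DFS with white/gray/black marking, starting from 8:
8 gray
  5 gray
  5 black
8 black
1 gray
  9 gray
    11 gray
      11→1: 1 is gray → back edge
Back edge found, so a cycle exists: 1 → 9 → 11 → 1.

Yes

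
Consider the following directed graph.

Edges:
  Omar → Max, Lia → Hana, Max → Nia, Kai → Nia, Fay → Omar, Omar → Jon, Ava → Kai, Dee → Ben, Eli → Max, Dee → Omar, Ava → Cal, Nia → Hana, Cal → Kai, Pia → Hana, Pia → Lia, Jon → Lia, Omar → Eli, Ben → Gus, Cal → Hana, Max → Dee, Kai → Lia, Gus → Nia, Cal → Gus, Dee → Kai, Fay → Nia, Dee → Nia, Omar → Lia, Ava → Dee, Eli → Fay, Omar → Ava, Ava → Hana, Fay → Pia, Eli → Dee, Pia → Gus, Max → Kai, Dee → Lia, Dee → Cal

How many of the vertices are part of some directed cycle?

6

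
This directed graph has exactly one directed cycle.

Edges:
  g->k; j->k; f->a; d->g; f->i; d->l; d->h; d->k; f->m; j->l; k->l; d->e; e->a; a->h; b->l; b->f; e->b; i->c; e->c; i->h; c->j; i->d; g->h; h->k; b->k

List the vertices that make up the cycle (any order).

b, d, e, f, i

DFS with gray/black marking from e:
e gray
  b gray
    l gray
    l black
    k gray
      k→l: l black — skip
    k black
    f gray
      m gray
      m black
      a gray
        h gray
          h→k: k black — skip
        h black
      a black
      i gray
        c gray
          j gray
            j→k: k black — skip
            j→l: l black — skip
          j black
        c black
        i→h: h black — skip
        d gray
          d→k: k black — skip
          g gray
            g→h: h black — skip
            g→k: k black — skip
          g black
          d→h: h black — skip
          d→l: l black — skip
          d→e: e is gray → back edge
Back edge closes the cycle e → b → f → i → d → e; its vertices are {b, d, e, f, i}.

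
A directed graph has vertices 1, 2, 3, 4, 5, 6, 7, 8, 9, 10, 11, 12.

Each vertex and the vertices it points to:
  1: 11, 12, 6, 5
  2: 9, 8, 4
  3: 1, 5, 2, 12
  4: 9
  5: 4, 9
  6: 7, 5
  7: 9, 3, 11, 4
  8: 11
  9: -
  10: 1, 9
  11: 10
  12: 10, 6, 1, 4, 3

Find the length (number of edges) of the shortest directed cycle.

2

For each vertex v, BFS finds the shortest path from v back to v.
The shortest such closed walk is 3 → 12 → 3, length 2.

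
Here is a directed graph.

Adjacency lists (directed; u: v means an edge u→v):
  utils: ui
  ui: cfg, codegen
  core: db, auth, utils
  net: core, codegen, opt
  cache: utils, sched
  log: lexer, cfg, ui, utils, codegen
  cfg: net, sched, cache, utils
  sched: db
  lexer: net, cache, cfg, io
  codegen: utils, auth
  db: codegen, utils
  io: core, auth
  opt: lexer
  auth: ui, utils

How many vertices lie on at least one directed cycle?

A vertex is on a directed cycle iff it belongs to a strongly connected component of size ≥ 2 (or has a self-loop).
The vertices on cycles are {db, io, ui, cfg, net, opt, auth, core, cache, lexer, sched, utils, codegen} — 13 in total.

13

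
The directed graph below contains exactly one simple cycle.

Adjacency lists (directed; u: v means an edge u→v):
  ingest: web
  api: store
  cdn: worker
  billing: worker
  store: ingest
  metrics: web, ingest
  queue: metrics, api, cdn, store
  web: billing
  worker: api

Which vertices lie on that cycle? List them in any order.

api, web, store, ingest, worker, billing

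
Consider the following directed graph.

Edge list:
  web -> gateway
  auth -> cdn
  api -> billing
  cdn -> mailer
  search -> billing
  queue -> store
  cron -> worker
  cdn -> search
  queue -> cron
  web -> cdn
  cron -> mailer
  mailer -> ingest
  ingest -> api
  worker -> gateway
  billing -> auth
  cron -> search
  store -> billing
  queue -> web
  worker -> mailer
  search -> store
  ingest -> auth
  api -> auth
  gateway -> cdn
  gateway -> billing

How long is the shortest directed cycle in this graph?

4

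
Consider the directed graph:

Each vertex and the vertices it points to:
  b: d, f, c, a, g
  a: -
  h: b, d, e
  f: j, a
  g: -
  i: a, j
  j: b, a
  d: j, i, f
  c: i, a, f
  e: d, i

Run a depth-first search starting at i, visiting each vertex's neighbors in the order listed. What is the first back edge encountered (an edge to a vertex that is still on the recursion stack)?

DFS from i (visiting each vertex's neighbors in the order listed); mark gray on enter, black on exit:
i gray
  a gray
  a black
  j gray
    b gray
      d gray
        d→j: j is gray → back edge
First back edge: d → j.

d→j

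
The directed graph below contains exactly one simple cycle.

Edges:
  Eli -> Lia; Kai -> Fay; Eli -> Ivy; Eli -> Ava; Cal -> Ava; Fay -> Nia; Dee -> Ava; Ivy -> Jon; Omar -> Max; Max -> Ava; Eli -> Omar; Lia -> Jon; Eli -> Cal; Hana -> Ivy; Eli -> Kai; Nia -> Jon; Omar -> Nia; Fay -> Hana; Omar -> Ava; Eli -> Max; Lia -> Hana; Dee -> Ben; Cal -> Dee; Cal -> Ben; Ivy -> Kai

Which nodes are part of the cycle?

Fay, Ivy, Kai, Hana

DFS with gray/black marking from Ivy:
Ivy gray
  Kai gray
    Fay gray
      Hana gray
        Hana→Ivy: Ivy is gray → back edge
Back edge closes the cycle Ivy → Kai → Fay → Hana → Ivy; its vertices are {Fay, Ivy, Kai, Hana}.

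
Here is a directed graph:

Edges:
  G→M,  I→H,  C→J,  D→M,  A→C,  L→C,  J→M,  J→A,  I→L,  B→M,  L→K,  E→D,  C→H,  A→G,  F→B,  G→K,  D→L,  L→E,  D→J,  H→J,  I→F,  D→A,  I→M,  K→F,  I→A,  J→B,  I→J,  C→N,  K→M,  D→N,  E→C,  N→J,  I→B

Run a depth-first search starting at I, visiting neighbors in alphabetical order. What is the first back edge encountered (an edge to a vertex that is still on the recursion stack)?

DFS from I (visiting neighbors in alphabetical order); mark gray on enter, black on exit:
I gray
  A gray
    C gray
      H gray
        J gray
          J→A: A is gray → back edge
First back edge: J → A.

J->A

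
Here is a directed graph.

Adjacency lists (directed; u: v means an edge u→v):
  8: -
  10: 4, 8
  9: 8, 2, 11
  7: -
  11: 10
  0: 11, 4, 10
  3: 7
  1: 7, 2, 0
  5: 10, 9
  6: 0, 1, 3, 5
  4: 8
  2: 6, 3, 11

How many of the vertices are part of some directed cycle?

5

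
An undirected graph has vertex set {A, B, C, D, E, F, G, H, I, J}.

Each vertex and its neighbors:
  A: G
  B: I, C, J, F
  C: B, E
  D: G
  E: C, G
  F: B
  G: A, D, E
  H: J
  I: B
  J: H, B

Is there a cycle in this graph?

DFS, tracking each vertex's parent; an edge to a visited non-parent vertex closes a cycle.
Start from F:
visit F (parent –)
  visit B (parent F)
    visit I (parent B)
      I–B: parent, skip
    visit C (parent B)
      C–B: parent, skip
      visit E (parent C)
        E–C: parent, skip
        visit G (parent E)
          visit A (parent G)
            A–G: parent, skip
          visit D (parent G)
            D–G: parent, skip
          G–E: parent, skip
    visit J (parent B)
      visit H (parent J)
        H–J: parent, skip
      J–B: parent, skip
    B–F: parent, skip
No non-parent visited neighbor found — the graph is a forest.

No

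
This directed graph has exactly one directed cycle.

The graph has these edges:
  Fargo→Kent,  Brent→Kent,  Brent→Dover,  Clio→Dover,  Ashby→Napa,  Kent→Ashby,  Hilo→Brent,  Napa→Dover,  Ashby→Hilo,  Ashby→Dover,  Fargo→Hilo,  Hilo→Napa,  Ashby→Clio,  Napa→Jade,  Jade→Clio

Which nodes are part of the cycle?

Hilo, Kent, Ashby, Brent

DFS with gray/black marking from Kent:
Kent gray
  Ashby gray
    Dover gray
    Dover black
    Hilo gray
      Napa gray
        Napa→Dover: Dover black — skip
        Jade gray
          Clio gray
            Clio→Dover: Dover black — skip
          Clio black
        Jade black
      Napa black
      Brent gray
        Brent→Kent: Kent is gray → back edge
Back edge closes the cycle Kent → Ashby → Hilo → Brent → Kent; its vertices are {Hilo, Kent, Ashby, Brent}.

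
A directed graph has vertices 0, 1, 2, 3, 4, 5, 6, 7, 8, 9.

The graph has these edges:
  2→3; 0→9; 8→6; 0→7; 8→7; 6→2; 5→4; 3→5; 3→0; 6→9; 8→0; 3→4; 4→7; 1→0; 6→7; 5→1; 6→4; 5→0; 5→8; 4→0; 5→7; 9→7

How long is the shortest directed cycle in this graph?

5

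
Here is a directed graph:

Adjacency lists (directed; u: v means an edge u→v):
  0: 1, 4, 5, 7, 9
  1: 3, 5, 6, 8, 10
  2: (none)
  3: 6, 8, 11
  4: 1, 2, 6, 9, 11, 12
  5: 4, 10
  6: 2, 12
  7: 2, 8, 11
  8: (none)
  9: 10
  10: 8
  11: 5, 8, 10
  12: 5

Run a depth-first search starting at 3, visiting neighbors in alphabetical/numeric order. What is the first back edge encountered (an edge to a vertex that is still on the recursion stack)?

1→3

DFS from 3 (visiting neighbors in alphabetical/numeric order); mark gray on enter, black on exit:
3 gray
  6 gray
    2 gray
    2 black
    12 gray
      5 gray
        4 gray
          1 gray
            1→3: 3 is gray → back edge
First back edge: 1 → 3.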